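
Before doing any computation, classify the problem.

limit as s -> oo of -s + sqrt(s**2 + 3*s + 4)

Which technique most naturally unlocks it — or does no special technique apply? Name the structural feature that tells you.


Best approach: conjugate multiplication — this difference gives up after one conjugate multiplication — the radical structure cancels against its conjugate.


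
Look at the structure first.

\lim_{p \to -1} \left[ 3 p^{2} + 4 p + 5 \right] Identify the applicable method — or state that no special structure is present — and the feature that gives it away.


Best approach: no special technique — the expression is continuous at the evaluation point — substitute directly; no indeterminate form appears.


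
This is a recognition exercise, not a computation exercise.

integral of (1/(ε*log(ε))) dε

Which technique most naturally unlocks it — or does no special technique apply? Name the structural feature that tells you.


Technique: u-substitution — collected, the integrand has one factor that is, up to a constant, the derivative of an inner expression the rest depends on — substitute for that inner expression.


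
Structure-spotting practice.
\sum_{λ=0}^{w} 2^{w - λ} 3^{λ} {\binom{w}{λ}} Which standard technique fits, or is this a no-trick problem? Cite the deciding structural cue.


Technique: the binomial theorem — the binomial coefficients weight matched powers of 3 and 2, which is exactly the expansion of a binomial power.


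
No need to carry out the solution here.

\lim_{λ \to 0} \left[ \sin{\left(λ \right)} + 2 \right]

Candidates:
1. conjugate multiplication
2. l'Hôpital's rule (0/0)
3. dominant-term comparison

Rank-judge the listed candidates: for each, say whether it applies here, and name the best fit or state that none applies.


Technique: no special technique — the expression is continuous at the evaluation point — substitute directly; no indeterminate form appears.
- conjugate multiplication — the conjugate move applies to radical differences, which this is not.
- l'Hôpital's rule (0/0) — substituting the point gives a finite value outright — there is no indeterminate clash to repair.
- dominant-term comparison — this limit is not decided by comparing leading-term growth at infinity.


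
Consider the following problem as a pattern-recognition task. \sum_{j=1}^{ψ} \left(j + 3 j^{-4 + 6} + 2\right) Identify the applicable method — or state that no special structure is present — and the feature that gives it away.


Method: no special technique — recognize the absence of structure: constant-multiple powers of j summed plainly, no special method required.


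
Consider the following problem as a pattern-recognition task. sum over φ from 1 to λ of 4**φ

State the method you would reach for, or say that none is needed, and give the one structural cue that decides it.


Technique: the geometric series formula — check a ratio of consecutive terms: it is 4, independent of the index, so the geometric formula closes the sum.


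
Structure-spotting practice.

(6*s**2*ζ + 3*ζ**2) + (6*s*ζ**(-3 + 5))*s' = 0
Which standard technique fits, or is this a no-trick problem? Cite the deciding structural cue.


Verdict: the exact-equation method — because the two cross partials coincide, the form is conservative as written — recover its potential in (ζ, s).


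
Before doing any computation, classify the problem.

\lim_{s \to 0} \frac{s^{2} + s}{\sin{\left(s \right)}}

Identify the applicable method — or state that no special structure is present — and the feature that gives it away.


Diagnosis: l'Hôpital's rule (0/0) — plug in 0: top and bottom both hit zero, so differentiate each and retry. A first-order expansion at the point is an equally standard path; the rule packages it.


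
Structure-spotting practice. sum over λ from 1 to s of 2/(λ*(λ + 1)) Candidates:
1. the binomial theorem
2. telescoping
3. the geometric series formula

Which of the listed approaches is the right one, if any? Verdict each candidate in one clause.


Technique: telescoping — integer-spaced poles in 2/(λ*(λ + 1)) are the telescoping signature in disguise.
- the binomial theorem: the summand does not match any term pattern of an expanded binomial power.
- telescoping — applies; the problem has the shape this method handles.
- the geometric series formula: the term-to-term ratio changes with the index, so the geometric formula cannot close it.


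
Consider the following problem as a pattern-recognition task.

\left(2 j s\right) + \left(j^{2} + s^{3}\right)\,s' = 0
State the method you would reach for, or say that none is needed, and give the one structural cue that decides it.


Method: the exact-equation method — take the mixed partials of 2 j s and j^{2} + s^{3}: they are equal, which certifies an exact differential.


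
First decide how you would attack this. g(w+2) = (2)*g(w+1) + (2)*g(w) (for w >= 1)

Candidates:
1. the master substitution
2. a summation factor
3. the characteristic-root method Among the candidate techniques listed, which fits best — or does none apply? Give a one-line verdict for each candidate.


Diagnosis: the characteristic-root method — because shifting w leaves the equation's coefficients unchanged, exponential trials reduce it to algebra.
- the master substitution: there is no divide-the-index recursive argument.
- a summation factor: the recurrence reaches back more than one step, outside the first-order family a summation factor normalizes.
- the characteristic-root method — yes — fits the structure here.


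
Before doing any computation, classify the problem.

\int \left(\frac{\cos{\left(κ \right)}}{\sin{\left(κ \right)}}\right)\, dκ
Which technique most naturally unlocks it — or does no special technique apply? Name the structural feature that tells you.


Best approach: u-substitution — collected, the integrand has one factor that is, up to a constant, the derivative of an inner expression the rest depends on — substitute for that inner expression.


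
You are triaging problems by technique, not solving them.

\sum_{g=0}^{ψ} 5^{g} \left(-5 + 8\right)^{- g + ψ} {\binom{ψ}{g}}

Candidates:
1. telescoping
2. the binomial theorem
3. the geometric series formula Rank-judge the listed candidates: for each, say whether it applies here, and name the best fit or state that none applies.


Diagnosis: the binomial theorem — binomial coefficients against complementary powers of 5 and (-5 + 8): recognize the binomial expansion and resum.
- telescoping: the terms as presented offer no neighboring cancellation — a telescoping rewrite may exist, but the displayed structure does not hand one over.
- the binomial theorem: yes, a natural case for it.
- the geometric series formula: dividing successive terms gives an index-dependent quantity, not a constant.


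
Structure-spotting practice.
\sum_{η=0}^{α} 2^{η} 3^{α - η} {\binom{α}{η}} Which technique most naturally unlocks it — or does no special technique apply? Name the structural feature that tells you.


Method: the binomial theorem — binomial coefficients against complementary powers of 2 and 3: recognize the binomial expansion and resum.


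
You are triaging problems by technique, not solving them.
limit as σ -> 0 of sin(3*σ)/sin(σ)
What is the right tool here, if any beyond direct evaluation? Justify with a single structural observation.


Diagnosis: l'Hôpital's rule (0/0) — both numerator and denominator vanish at 0: the genuine 0/0 indeterminate that l'Hôpital exists for. A local series expansion at the point resolves it as well; the rule is the packaged version of that step.


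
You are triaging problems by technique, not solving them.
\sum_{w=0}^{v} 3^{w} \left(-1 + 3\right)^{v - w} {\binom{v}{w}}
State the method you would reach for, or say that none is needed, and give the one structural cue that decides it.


Technique: the binomial theorem — {\binom{v}{w}} weighting matched powers of 3 and (-1 + 3) is the expanded form of (3 + (-1 + 3))^v — fold it back up.


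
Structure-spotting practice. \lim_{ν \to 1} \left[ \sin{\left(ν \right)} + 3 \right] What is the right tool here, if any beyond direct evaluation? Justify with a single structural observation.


Method: no special technique — nothing blocks direct substitution at 1: plug in and finish.


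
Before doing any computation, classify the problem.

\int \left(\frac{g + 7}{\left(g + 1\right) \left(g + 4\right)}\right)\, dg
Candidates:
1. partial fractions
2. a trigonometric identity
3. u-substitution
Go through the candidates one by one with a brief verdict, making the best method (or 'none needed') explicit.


Best approach: partial fractions — a proper rational integrand whose denominator splits into simpler factors — decompose into partial fractions first.
- partial fractions — a fit — the right tool for this form.
- a trigonometric identity — with no trigonometric functions present, identity rewriting has no target.
- u-substitution — no subexpression of the integrand serves as a whole-integral substitution inner — individual terms may offer their own, but none carries its derivative as a factor of the full integrand; a working change of variable would have to be constructed from outside the expression.


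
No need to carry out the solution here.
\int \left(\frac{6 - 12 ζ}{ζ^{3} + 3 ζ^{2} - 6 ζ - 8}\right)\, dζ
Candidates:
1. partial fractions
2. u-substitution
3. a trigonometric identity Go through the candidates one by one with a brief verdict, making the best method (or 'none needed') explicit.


Best approach: partial fractions — the bottom factors while the top stays lower-degree — split into simple fractions and integrate piece by piece.
- partial fractions: yes — fits the structure here.
- u-substitution — no subexpression of the integrand pairs with its own derivative as a factor — individual terms may offer their own substitutions, but any change of variable covering the whole integral would have to be constructed from outside the expression.
- a trigonometric identity — with no trigonometric functions present, identity rewriting has no target.


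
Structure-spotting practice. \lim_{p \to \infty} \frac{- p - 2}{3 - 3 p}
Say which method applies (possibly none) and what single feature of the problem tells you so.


Verdict: dominant-term comparison — divide through by the highest power of p; every lower-order term dies and the dominant terms decide the limit. Differentiating the expression as a single quotient would eventually settle it as well; matching dominant growth settles it immediately.


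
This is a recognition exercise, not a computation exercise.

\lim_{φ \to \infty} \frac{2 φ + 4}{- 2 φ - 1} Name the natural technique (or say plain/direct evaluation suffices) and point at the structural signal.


Diagnosis: dominant-term comparison — divide by the highest power of φ present: lower-order terms vanish and the dominant ratio remains. As a single quotient, the ∞/∞ shape would yield to repeated differentiation as well — the growth comparison gets there in one look.


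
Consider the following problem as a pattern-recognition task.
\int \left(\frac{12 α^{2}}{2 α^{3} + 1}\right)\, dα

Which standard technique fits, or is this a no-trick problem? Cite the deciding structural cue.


Best approach: u-substitution — 12 α^{2} matches the derivative of 2 α^{3} + 1 up to a constant; with u = 2 α^{3} + 1 the whole integrand folds into a function of u alone.


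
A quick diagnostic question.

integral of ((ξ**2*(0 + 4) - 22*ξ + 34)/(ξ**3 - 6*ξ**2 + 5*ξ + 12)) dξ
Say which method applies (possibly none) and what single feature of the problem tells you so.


Method: partial fractions — a proper rational integrand over the factorable ξ**3 - 6*ξ**2 + 5*ξ + 12: partial fractions reduce it to elementary pieces.


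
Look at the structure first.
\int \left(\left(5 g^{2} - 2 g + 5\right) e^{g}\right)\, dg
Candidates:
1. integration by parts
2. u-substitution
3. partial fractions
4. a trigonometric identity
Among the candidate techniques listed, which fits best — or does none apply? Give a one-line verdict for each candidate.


Diagnosis: integration by parts — a polynomial 5 g^{2} - 2 g + 5 against the kernel e^{g} is the signature bounded-ladder case for integration by parts.
- integration by parts: yes, a natural case for it.
- u-substitution — no subexpression of the integrand pairs with its own derivative as a factor — individual terms may offer their own substitutions, but any change of variable covering the whole integral would have to be constructed from outside the expression.
- partial fractions: there is no rational-function structure to decompose.
- a trigonometric identity: with no trigonometric functions present, identity rewriting has no target.


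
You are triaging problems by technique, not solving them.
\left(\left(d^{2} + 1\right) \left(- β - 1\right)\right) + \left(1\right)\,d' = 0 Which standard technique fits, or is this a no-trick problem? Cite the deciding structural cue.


Verdict: separation of variables — separating collects all d-dependence with the derivative and leaves all β-dependence opposite: variables separate.


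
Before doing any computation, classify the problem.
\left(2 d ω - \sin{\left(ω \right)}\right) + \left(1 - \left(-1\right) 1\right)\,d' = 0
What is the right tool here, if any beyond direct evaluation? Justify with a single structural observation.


Technique: a linear integrating factor — linear in the unknown with genuine forcing: multiply through by the exponential of the integrated coefficient and the left side closes into one derivative.


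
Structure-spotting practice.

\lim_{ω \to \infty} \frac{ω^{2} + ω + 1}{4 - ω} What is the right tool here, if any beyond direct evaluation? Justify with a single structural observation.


Best approach: dominant-term comparison — growth-rate triage: the leading powers of ω decide the limit, everything else is noise. As a single quotient, the ∞/∞ shape would yield to repeated differentiation as well — the growth comparison gets there in one look.


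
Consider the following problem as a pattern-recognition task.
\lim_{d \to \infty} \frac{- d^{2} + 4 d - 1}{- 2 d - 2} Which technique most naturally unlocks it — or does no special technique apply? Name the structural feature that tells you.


Best approach: dominant-term comparison — at large d only the top-degree terms survive; compare the leading terms and the limit falls out. Viewed as a single quotient this is an ∞/∞ form — an at-infinity application of l'Hôpital's rule would also resolve it; comparing leading growth reads the answer without differentiating.


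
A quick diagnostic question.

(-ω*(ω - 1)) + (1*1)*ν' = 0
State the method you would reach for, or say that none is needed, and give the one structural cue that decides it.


Verdict: no special technique — solved for the derivative, no ν appears — this is antidifferentiation in ω wearing ODE clothing.


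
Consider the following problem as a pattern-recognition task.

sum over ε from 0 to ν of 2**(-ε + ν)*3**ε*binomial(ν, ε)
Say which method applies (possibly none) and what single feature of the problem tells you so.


Verdict: the binomial theorem — the binomial coefficients weight matched powers of 3 and 2, which is exactly the expansion of a binomial power.


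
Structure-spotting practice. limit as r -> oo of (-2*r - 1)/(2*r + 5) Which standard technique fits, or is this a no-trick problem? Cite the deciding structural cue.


Technique: dominant-term comparison — at large r only the top-degree terms survive; compare the leading terms and the limit falls out. Viewed as a single quotient this is an ∞/∞ form — an at-infinity application of l'Hôpital's rule would also resolve it; comparing leading growth reads the answer without differentiating.


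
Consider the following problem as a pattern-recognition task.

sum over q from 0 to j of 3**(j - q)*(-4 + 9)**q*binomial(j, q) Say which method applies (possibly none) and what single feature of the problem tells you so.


Diagnosis: the binomial theorem — binomial coefficients against complementary powers of (-4 + 9) and 3: recognize the binomial expansion and resum.


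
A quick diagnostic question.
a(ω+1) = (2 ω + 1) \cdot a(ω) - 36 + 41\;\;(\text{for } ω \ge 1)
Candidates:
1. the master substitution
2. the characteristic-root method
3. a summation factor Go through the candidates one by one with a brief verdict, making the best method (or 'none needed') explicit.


Technique: a summation factor — the coefficient 2 ω + 1 drifts with the index, so no fixed root exists; normalizing by the cumulative product telescopes it.
- the master substitution — with no divided-index recursive call, reindexing by powers of a base buys nothing.
- the characteristic-root method: an index-dependent weight blocks the pure exponential ansatz.
- a summation factor — yes — fits the structure here.


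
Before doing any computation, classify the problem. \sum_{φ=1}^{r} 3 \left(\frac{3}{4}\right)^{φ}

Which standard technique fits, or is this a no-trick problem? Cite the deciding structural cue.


Diagnosis: the geometric series formula — check a ratio of consecutive terms: it is \frac{3}{4}, independent of the index, so the geometric formula closes the sum.


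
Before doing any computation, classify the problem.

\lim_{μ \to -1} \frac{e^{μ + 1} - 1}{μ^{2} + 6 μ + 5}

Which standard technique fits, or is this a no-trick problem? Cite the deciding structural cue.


Method: l'Hôpital's rule (0/0) — both numerator and denominator vanish at -1: the genuine 0/0 indeterminate that l'Hôpital exists for. Known elementary limits would finish this too — the rule just bypasses the case analysis.


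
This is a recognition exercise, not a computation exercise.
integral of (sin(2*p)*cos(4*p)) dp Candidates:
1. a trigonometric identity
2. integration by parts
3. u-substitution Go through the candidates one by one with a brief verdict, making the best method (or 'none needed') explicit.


Method: a trigonometric identity — the identity turns sin(2*p)*cos(4*p) into two lone cosines/sines, each trivially integrable.
- a trigonometric identity: applies; the problem has the shape this method handles.
- integration by parts: not the natural route: no polynomial-kernel product appears — a recursive parts reduction of the trigonometric product exists, but the identity rewrite is direct.
- u-substitution — no subexpression of the integrand serves as a whole-integral substitution inner — individual terms may offer their own, but none carries its derivative as a factor of the full integrand; a working change of variable would have to be constructed from outside the expression.


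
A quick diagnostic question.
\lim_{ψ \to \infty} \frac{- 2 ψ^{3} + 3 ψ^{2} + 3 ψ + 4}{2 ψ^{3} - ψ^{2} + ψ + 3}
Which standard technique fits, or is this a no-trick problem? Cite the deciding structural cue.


Technique: dominant-term comparison — growth-rate triage: the leading powers of ψ decide the limit, everything else is noise. Viewed as a single quotient this is an ∞/∞ form — an at-infinity application of l'Hôpital's rule would also resolve it; comparing leading growth reads the answer without differentiating.


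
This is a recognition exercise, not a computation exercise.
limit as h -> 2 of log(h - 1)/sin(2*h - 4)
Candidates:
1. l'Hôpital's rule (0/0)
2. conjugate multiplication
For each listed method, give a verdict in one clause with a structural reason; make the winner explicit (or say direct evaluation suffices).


Diagnosis: l'Hôpital's rule (0/0) — substituting 2 gives 0 over 0; differentiate top and bottom once and re-evaluate. Known elementary limits would finish this too — the rule just bypasses the case analysis.
- l'Hôpital's rule (0/0) — applies; the problem has the shape this method handles.
- conjugate multiplication: there is no infinity-minus-infinity radical difference to rationalize.


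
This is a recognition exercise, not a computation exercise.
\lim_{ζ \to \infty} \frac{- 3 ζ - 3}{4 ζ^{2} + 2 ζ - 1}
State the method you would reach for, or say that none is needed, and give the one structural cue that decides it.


Technique: dominant-term comparison — as ζ grows, only the highest-degree terms matter — compare leading terms and read the limit off. l'Hôpital's at-infinity variant applies to the expression viewed as a single quotient; the leading-term comparison is the direct route.


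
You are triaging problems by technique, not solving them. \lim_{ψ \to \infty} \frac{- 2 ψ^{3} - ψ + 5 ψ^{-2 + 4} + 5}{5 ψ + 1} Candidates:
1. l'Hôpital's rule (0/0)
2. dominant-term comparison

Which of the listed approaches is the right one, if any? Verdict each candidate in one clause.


Best approach: dominant-term comparison — at large ψ only the top-degree terms survive; compare the leading terms and the limit falls out.
- l'Hôpital's rule (0/0) — no 0/0 form appears: written as one quotient, top and bottom both grow without bound, and the ratio is decided by their leading terms.
- dominant-term comparison: applies; the problem has the shape this method handles.


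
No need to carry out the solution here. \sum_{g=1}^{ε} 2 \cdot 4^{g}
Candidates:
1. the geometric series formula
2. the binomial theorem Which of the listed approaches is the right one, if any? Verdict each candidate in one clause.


Method: the geometric series formula — each term is 4 times the previous one, so the geometric-series formula applies directly.
- the geometric series formula — yes — fits the structure here.
- the binomial theorem — the terms do not reassemble into a binomial power.


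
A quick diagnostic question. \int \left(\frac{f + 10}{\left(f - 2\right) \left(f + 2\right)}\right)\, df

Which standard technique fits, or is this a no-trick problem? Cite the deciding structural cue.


Best approach: partial fractions — the bottom factors while the top stays lower-degree — split into simple fractions and integrate piece by piece.


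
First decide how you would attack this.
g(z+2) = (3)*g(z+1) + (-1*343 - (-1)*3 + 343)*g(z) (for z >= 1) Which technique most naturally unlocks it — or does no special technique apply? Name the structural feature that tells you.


Method: the characteristic-root method — constant coefficients and linearity mean the ansatz r^z reduces it to solving the characteristic polynomial.


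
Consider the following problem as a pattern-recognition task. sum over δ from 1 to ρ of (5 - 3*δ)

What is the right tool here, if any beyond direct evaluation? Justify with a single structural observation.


Technique: no special technique — this is bookkeeping, not technique: standard formulas for sums of constant-multiple powers of δ apply termwise.


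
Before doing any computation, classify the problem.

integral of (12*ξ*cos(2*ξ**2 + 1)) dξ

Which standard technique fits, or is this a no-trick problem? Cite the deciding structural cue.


Method: u-substitution — structure check: outer function, inner expression 2*ξ**2 + 1, inner derivative as a factor — the classic u = 2*ξ**2 + 1 pattern.


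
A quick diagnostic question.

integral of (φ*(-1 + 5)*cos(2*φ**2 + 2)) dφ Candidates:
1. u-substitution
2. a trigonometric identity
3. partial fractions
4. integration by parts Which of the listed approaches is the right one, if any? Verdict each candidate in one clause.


Method: u-substitution — collected, the integrand has one factor that is, up to a constant, the derivative of an inner expression the rest depends on — substitute for that inner expression.
- u-substitution — yes, a natural case for it.
- a trigonometric identity — there is no trigonometric structure whose rewriting would simplify the integrand.
- partial fractions — there is no rational-function structure to decompose.
- integration by parts: the non-polynomial partner is not one of the parts kernels — exp, sine, or cosine with a degree-1 argument, or a logarithm.


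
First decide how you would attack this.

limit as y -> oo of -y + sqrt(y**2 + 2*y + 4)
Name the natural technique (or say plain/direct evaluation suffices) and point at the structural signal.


Method: conjugate multiplication — two divergent pieces with a minus sign between them and a radical in the mix: rationalize sqrt(y**2 + 2*y + 4) - y before any limit law applies.


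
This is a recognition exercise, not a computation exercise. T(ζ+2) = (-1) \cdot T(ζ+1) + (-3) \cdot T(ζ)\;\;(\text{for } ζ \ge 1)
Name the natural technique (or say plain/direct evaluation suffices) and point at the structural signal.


Best approach: the characteristic-root method — this is the constant-coefficient homogeneous case — the whole solution in ζ reduces to a polynomial's roots.


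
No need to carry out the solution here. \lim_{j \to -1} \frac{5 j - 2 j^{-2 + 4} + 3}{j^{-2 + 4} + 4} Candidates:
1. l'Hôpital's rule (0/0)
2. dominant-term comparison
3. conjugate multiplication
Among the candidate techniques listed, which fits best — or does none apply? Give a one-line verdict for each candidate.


Method: no special technique — nothing blocks direct substitution at -1: plug in and finish.
- l'Hôpital's rule (0/0): substituting the point produces a determinate value, not a 0 over 0 clash.
- dominant-term comparison — this limit is not decided by comparing polynomial growth at infinity.
- conjugate multiplication — rationalization has no target — no divergent radical difference appears.


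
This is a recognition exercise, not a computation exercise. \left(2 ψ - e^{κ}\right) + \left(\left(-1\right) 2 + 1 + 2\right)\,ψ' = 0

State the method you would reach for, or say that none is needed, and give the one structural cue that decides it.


Technique: a linear integrating factor — linear in the unknown with genuine forcing: multiply through by the exponential of the integrated coefficient and the left side closes into one derivative.


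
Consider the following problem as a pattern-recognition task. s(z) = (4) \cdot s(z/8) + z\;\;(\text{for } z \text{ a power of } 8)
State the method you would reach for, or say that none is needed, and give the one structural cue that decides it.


Diagnosis: the master substitution — treat m = log base 8 of z as the new clock: one recursion step advances m by one while z scales by 8.


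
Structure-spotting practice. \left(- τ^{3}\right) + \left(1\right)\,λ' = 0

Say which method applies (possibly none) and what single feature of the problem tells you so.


Diagnosis: no special technique — with λ absent the equation is not coupled at all: direct integration in τ.


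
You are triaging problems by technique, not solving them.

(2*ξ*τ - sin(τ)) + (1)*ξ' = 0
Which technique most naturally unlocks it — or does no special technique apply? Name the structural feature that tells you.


Best approach: a linear integrating factor — the unknown enters only to the first power against a nonzero forcing term — the integrating-factor template applies directly.


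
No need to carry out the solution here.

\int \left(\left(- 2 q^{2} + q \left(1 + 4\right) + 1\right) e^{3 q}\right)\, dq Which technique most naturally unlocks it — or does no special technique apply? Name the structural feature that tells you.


Verdict: integration by parts — a polynomial (- 2 q^{2} + q \left(1 + 4\right) + 1) against the kernel e^{3 q} is the signature bounded-ladder case for integration by parts.


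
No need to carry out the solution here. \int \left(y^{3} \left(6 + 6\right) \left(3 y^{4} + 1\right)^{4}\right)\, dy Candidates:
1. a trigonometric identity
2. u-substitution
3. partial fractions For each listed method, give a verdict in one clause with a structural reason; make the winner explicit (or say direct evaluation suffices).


Technique: u-substitution — read it as f(3 y^{4} + 1) times a constant multiple of d(3 y^{4} + 1): one substitution, u = 3 y^{4} + 1, finishes it. Brute-force expansion works too — the substitution sees the structure instead of grinding through terms.
- a trigonometric identity — with no trigonometric functions present, identity rewriting has no target.
- u-substitution — applicable, and directly so.
- partial fractions — there is no rational-function structure to decompose.


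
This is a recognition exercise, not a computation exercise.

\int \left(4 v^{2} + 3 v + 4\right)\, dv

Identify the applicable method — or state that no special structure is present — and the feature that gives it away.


Method: no special technique — every term is a constant multiple of a power of v; term-wise power-rule integration needs no preliminary transformation.


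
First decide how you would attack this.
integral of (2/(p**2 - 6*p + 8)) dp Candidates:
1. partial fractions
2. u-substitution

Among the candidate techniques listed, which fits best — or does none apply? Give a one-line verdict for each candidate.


Method: partial fractions — the factorization of p**2 - 6*p + 8 is the whole battle; after it, each term is a table integral.
- partial fractions: applies; the problem has the shape this method handles.
- u-substitution — no subexpression of the integrand serves as a whole-integral substitution inner — individual terms may offer their own, but none carries its derivative as a factor of the full integrand; a working change of variable would have to be constructed from outside the expression.


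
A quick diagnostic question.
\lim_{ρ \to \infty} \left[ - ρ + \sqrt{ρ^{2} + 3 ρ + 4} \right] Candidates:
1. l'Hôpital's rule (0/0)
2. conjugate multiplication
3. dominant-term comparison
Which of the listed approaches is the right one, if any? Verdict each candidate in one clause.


Verdict: conjugate multiplication — neither \sqrt{ρ^{2} + 3 ρ + 4} nor ρ converges alone, so rewrite their difference as a conjugate-rationalized quotient first.
- l'Hôpital's rule (0/0): the expression is a difference driving to ∞ − ∞, not a 0/0 quotient — there is no ratio for the rule to differentiate.
- conjugate multiplication: yes — fits the structure here.
- dominant-term comparison — no ranking of term growth rates resolves the limit here.


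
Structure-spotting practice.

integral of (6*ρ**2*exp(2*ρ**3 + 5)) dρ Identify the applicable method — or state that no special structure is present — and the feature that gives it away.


Verdict: u-substitution — structure check: outer function, inner expression 2*ρ**3 + 5, inner derivative as a factor — the classic u = 2*ρ**3 + 5 pattern.


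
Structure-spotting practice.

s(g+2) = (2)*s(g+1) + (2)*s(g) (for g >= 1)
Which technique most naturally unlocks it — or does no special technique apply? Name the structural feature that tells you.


Technique: the characteristic-root method — fixed numeric weights on consecutive terms and no forcing term added: the root method in its home territory.


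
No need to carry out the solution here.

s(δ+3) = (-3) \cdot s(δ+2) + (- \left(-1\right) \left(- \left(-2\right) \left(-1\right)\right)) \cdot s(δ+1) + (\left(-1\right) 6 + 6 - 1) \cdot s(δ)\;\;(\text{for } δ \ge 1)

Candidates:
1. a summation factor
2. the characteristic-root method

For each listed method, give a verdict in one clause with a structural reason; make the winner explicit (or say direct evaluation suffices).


Method: the characteristic-root method — shift-invariance with fixed coefficients calls for exponential trials; the characteristic polynomial finds every r^δ.
- a summation factor — the recurrence reaches back more than one step, outside the first-order family a summation factor normalizes.
- the characteristic-root method — yes, a natural case for it.


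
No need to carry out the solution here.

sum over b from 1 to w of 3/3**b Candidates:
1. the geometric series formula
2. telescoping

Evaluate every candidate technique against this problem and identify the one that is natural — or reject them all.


Verdict: the geometric series formula — consecutive terms stand in a fixed index-free ratio — the geometric sum formula closes it.
- the geometric series formula: applies; the problem has the shape this method handles.
- telescoping — the summand is not presented as a shifted difference — a telescoping rewrite may exist, but the displayed structure does not offer one.


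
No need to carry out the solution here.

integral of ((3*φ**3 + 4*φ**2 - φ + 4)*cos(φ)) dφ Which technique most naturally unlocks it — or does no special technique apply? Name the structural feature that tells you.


Best approach: integration by parts — the integrand splits as 3*φ**3 + 4*φ**2 - φ + 4 times cos(φ) — repeatedly differentiating the polynomial part kills it, which is the parts ladder.


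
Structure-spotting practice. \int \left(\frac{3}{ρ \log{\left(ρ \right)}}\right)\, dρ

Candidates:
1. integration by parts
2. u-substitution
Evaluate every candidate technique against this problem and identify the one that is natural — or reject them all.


Best approach: u-substitution — collected, the integrand has one factor that is, up to a constant, the derivative of an inner expression the rest depends on — substitute for that inner expression.
- integration by parts: there is no nonconstant-polynomial-times-kernel split with an exp, sine, cosine (degree-1 argument), or logarithm partner.
- u-substitution — yes — fits the structure here.


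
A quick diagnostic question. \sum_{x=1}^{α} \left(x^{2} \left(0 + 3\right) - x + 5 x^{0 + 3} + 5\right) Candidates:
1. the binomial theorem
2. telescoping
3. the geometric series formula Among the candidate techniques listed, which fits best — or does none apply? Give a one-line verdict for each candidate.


Diagnosis: no special technique — constant-multiple powers of x with no cancellation partners and no common ratio — use the standard power-sum formulas.
- the binomial theorem — there is no pair of bases whose matched powers would reassemble into a single binomial power.
- telescoping: neither a shifted-difference shape nor integer-spaced poles are present.
- the geometric series formula — the term-to-term ratio changes with the index, so the geometric formula cannot close it.


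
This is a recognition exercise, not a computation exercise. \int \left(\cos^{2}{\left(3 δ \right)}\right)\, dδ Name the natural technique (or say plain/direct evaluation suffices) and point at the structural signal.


Best approach: a trigonometric identity — the even exponent on \cos^{2}{\left(3 δ \right)} signals one move: rewrite via cos of the doubled angle.


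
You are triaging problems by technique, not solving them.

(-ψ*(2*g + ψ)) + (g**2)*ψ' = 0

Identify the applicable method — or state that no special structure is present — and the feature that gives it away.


Technique: the homogeneous substitution — scaling g and ψ together leaves the slope fixed — it depends only on ψ/g, so substitute the ratio. A Bernoulli substitution is a fair alternative on this equation directly; the homogeneous reading takes it as given.


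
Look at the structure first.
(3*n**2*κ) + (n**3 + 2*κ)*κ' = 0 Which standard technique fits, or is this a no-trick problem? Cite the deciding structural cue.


Verdict: the exact-equation method — equality of cross partials is the green light — assemble the potential function term by term.


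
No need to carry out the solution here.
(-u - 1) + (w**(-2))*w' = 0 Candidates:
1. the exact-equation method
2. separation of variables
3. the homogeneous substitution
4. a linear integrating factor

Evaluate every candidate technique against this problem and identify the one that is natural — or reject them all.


Diagnosis: separation of variables — separating collects all w-dependence with the derivative and leaves all u-dependence opposite: variables separate.
- the exact-equation method — the cross-partial test holds only vacuously — each coefficient lives in its own variable, so the exactness machinery reads no structure the split form does not already show.
- separation of variables: applies; the problem has the shape this method handles.
- the homogeneous substitution — the ratio substitution does not collapse this equation.
- a linear integrating factor — a nonlinear term in the unknown puts this outside the integrating-factor template.


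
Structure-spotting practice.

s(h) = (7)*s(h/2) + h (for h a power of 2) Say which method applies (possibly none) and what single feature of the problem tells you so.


Technique: the master substitution — the argument contracts 2-fold per step: reindex h exponentially and solve the linear recurrence in the new index.


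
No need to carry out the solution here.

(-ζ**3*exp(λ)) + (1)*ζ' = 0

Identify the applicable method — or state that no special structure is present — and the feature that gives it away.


Best approach: separation of variables — the slope splits multiplicatively: exp(λ) carrying all λ-dependence times ζ**3 carrying all ζ-dependence — separate and integrate.


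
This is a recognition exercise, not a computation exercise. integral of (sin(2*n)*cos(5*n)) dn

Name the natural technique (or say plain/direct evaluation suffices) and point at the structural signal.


Verdict: a trigonometric identity — cross-frequency products like sin(2*n)*cos(5*n) are the textbook product-to-sum case — the identity converts them to directly integrable sinusoids.


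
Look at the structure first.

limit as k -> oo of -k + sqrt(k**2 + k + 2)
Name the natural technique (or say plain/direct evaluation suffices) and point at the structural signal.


Verdict: conjugate multiplication — the difference sqrt(k**2 + k + 2) - k is an ∞ − ∞ stalemate; its conjugate partner breaks the tie.


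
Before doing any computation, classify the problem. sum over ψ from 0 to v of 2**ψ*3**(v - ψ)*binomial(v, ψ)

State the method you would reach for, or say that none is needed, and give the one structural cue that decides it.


Technique: the binomial theorem — binomial(v, ψ) weighting matched powers of 2 and 3 is the expanded form of (2 + 3)^v — fold it back up.


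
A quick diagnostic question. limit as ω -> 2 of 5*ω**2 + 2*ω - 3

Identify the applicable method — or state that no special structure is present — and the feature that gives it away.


Diagnosis: no special technique — the function is continuous at 2; evaluation is itself the limit, no machinery required.


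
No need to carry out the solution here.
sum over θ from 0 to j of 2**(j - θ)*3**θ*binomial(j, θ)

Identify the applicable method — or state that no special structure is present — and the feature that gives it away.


Technique: the binomial theorem — binomial(j, θ) weighting matched powers of 3 and 2 is the expanded form of (3 + 2)^j — fold it back up.


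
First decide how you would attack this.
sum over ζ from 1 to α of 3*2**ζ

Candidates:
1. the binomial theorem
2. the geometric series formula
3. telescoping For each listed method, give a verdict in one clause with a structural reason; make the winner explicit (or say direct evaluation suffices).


Verdict: the geometric series formula — each term is 2 times the previous one, so the geometric-series formula applies directly.
- the binomial theorem — no binomial coefficients pair with matched powers.
- the geometric series formula: yes — fits the structure here.
- telescoping: as presented, consecutive terms share no shifted copy to cancel against — no rewrite is on display to change that.
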